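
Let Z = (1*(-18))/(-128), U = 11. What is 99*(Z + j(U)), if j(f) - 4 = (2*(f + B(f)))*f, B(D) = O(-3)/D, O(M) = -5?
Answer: 1496187/64 ≈ 23378.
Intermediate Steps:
Z = 9/64 (Z = -18*(-1/128) = 9/64 ≈ 0.14063)
B(D) = -5/D
j(f) = 4 + f*(-10/f + 2*f) (j(f) = 4 + (2*(f - 5/f))*f = 4 + (-10/f + 2*f)*f = 4 + f*(-10/f + 2*f))
99*(Z + j(U)) = 99*(9/64 + (-6 + 2*11²)) = 99*(9/64 + (-6 + 2*121)) = 99*(9/64 + (-6 + 242)) = 99*(9/64 + 236) = 99*(15113/64) = 1496187/64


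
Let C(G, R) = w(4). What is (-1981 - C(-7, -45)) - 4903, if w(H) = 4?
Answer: -6888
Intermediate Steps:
C(G, R) = 4
(-1981 - C(-7, -45)) - 4903 = (-1981 - 1*4) - 4903 = (-1981 - 4) - 4903 = -1985 - 4903 = -6888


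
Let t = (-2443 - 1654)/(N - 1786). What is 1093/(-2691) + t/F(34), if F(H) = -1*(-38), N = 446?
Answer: -44630533/137025720 ≈ -0.32571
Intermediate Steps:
F(H) = 38
t = 4097/1340 (t = (-2443 - 1654)/(446 - 1786) = -4097/(-1340) = -4097*(-1/1340) = 4097/1340 ≈ 3.0575)
1093/(-2691) + t/F(34) = 1093/(-2691) + (4097/1340)/38 = 1093*(-1/2691) + (4097/1340)*(1/38) = -1093/2691 + 4097/50920 = -44630533/137025720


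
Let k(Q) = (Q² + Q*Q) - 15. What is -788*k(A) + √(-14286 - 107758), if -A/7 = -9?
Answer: -6243324 + 2*I*√30511 ≈ -6.2433e+6 + 349.35*I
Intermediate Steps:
A = 63 (A = -7*(-9) = 63)
k(Q) = -15 + 2*Q² (k(Q) = (Q² + Q²) - 15 = 2*Q² - 15 = -15 + 2*Q²)
-788*k(A) + √(-14286 - 107758) = -788*(-15 + 2*63²) + √(-14286 - 107758) = -788*(-15 + 2*3969) + √(-122044) = -788*(-15 + 7938) + 2*I*√30511 = -788*7923 + 2*I*√30511 = -6243324 + 2*I*√30511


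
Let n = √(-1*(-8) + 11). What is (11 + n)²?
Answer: (11 + √19)² ≈ 235.90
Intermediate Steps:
n = √19 (n = √(8 + 11) = √19 ≈ 4.3589)
(11 + n)² = (11 + √19)²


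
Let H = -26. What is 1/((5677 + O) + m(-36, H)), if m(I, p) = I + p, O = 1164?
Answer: 1/6779 ≈ 0.00014751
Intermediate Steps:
1/((5677 + O) + m(-36, H)) = 1/((5677 + 1164) + (-36 - 26)) = 1/(6841 - 62) = 1/6779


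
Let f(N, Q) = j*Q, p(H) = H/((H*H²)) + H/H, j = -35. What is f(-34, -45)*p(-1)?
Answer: 3150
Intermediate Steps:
p(H) = 1 + H⁻² (p(H) = H/(H³) + 1 = H/H³ + 1 = H⁻² + 1 = 1 + H⁻²)
f(N, Q) = -35*Q
f(-34, -45)*p(-1) = (-35*(-45))*(1 + (-1)⁻²) = 1575*(1 + 1) = 1575*2 = 3150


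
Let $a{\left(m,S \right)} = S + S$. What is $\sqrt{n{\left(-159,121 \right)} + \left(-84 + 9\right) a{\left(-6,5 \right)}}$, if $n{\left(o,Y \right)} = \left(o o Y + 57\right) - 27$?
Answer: $3 \sqrt{339809} \approx 1748.8$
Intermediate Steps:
$a{\left(m,S \right)} = 2 S$
$n{\left(o,Y \right)} = 30 + Y o^{2}$ ($n{\left(o,Y \right)} = \left(o^{2} Y + 57\right) - 27 = \left(Y o^{2} + 57\right) - 27 = \left(57 + Y o^{2}\right) - 27 = 30 + Y o^{2}$)
$\sqrt{n{\left(-159,121 \right)} + \left(-84 + 9\right) a{\left(-6,5 \right)}} = \sqrt{\left(30 + 121 \left(-159\right)^{2}\right) + \left(-84 + 9\right) 2 \cdot 5} = \sqrt{\left(30 + 121 \cdot 25281\right) - 750} = \sqrt{\left(30 + 3059001\right) - 750} = \sqrt{3059031 - 750} = \sqrt{3058281} = 3 \sqrt{339809}$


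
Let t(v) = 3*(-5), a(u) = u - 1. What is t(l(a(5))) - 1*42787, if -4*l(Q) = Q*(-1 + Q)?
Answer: -42802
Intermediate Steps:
a(u) = -1 + u
l(Q) = -Q*(-1 + Q)/4
t(v) = -15
t(l(a(5))) - 1*42787 = -15 - 1*42787 = -15 - 42787 = -42802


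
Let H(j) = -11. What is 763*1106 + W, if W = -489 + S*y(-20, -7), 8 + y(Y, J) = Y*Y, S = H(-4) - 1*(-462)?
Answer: 1020181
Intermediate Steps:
S = 451 (S = -11 - 1*(-462) = -11 + 462 = 451)
y(Y, J) = -8 + Y² (y(Y, J) = -8 + Y*Y = -8 + Y²)
W = 176303 (W = -489 + 451*(-8 + (-20)²) = -489 + 451*(-8 + 400) = -489 + 451*392 = -489 + 176792 = 176303)
763*1106 + W = 763*1106 + 176303 = 843878 + 176303 = 1020181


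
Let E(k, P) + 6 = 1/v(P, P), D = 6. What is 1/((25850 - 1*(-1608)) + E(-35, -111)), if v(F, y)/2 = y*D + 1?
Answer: 1330/36511159 ≈ 3.6427e-5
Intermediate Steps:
v(F, y) = 2 + 12*y (v(F, y) = 2*(y*6 + 1) = 2*(6*y + 1) = 2*(1 + 6*y) = 2 + 12*y)
E(k, P) = -6 + 1/(2 + 12*P)
1/((25850 - 1*(-1608)) + E(-35, -111)) = 1/((25850 - 1*(-1608)) + (-11 - 72*(-111))/(2*(1 + 6*(-111)))) = 1/((25850 + 1608) + (-11 + 7992)/(2*(1 - 666))) = 1/(27458 + (1/2)*7981/(-665)) = 1/(27458 + (1/2)*(-1/665)*7981) = 1/(27458 - 7981/1330) = 1/(36511159/1330) = 1330/36511159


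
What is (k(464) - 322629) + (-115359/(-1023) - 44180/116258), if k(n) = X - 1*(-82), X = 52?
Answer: -6390264640808/19821989 ≈ -3.2238e+5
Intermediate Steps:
k(n) = 134 (k(n) = 52 - 1*(-82) = 52 + 82 = 134)
(k(464) - 322629) + (-115359/(-1023) - 44180/116258) = (134 - 322629) + (-115359/(-1023) - 44180/116258) = -322495 + (-115359*(-1/1023) - 44180*1/116258) = -322495 + (38453/341 - 22090/58129) = -322495 + 2227701747/19821989 = -6390264640808/19821989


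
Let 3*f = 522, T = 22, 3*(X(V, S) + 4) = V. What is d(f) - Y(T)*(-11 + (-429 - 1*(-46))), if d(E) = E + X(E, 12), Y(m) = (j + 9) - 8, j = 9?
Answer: 4168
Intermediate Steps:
X(V, S) = -4 + V/3
Y(m) = 10 (Y(m) = (9 + 9) - 8 = 18 - 8 = 10)
f = 174 (f = (⅓)*522 = 174)
d(E) = -4 + 4*E/3 (d(E) = E + (-4 + E/3) = -4 + 4*E/3)
d(f) - Y(T)*(-11 + (-429 - 1*(-46))) = (-4 + (4/3)*174) - 10*(-11 + (-429 - 1*(-46))) = (-4 + 232) - 10*(-11 + (-429 + 46)) = 228 - 10*(-11 - 383) = 228 - 10*(-394) = 228 - 1*(-3940) = 228 + 3940 = 4168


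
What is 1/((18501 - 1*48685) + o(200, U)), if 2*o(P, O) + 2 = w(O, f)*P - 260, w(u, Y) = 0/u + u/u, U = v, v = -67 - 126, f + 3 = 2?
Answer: -1/30215 ≈ -3.3096e-5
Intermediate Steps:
f = -1 (f = -3 + 2 = -1)
v = -193
U = -193
w(u, Y) = 1 (w(u, Y) = 0 + 1 = 1)
o(P, O) = -131 + P/2 (o(P, O) = -1 + (1*P - 260)/2 = -1 + (P - 260)/2 = -1 + (-260 + P)/2 = -1 + (-130 + P/2) = -131 + P/2)
1/((18501 - 1*48685) + o(200, U)) = 1/((18501 - 1*48685) + (-131 + (½)*200)) = 1/((18501 - 48685) + (-131 + 100)) = 1/(-30184 - 31) = 1/(-30215) = -1/30215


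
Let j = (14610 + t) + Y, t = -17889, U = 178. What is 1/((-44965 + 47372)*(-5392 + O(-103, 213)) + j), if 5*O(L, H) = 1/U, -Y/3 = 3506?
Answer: -890/11563181083 ≈ -7.6968e-8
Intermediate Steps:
Y = -10518 (Y = -3*3506 = -10518)
j = -13797 (j = (14610 - 17889) - 10518 = -3279 - 10518 = -13797)
O(L, H) = 1/890 (O(L, H) = (1/5)/178 = (1/5)*(1/178) = 1/890)
1/((-44965 + 47372)*(-5392 + O(-103, 213)) + j) = 1/((-44965 + 47372)*(-5392 + 1/890) - 13797) = 1/(2407*(-4798879/890) - 13797) = 1/(-11550901753/890 - 13797) = 1/(-11563181083/890) = -890/11563181083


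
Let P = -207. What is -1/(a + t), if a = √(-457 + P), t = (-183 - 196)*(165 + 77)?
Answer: 45859/4206096094 + I*√166/4206096094 ≈ 1.0903e-5 + 3.0632e-9*I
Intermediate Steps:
t = -91718 (t = -379*242 = -91718)
a = 2*I*√166 (a = √(-457 - 207) = √(-664) = 2*I*√166 ≈ 25.768*I)
-1/(a + t) = -1/(2*I*√166 - 91718) = -1/(-91718 + 2*I*√166)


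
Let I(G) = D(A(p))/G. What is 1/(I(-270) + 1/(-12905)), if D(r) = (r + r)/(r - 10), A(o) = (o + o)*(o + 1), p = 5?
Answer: -580725/5207 ≈ -111.53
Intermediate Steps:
A(o) = 2*o*(1 + o) (A(o) = (2*o)*(1 + o) = 2*o*(1 + o))
D(r) = 2*r/(-10 + r) (D(r) = (2*r)/(-10 + r) = 2*r/(-10 + r))
I(G) = 12/(5*G) (I(G) = (2*(2*5*(1 + 5))/(-10 + 2*5*(1 + 5)))/G = (2*(2*5*6)/(-10 + 2*5*6))/G = (2*60/(-10 + 60))/G = (2*60/50)/G = (2*60*(1/50))/G = 12/(5*G))
1/(I(-270) + 1/(-12905)) = 1/((12/5)/(-270) + 1/(-12905)) = 1/((12/5)*(-1/270) - 1/12905) = 1/(-2/225 - 1/12905) = 1/(-5207/580725) = -580725/5207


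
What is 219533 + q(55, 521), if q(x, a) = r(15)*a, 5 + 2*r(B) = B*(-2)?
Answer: 420831/2 ≈ 2.1042e+5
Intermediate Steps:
r(B) = -5/2 - B (r(B) = -5/2 + (B*(-2))/2 = -5/2 + (-2*B)/2 = -5/2 - B)
q(x, a) = -35*a/2 (q(x, a) = (-5/2 - 1*15)*a = (-5/2 - 15)*a = -35*a/2)
219533 + q(55, 521) = 219533 - 35/2*521 = 219533 - 18235/2 = 420831/2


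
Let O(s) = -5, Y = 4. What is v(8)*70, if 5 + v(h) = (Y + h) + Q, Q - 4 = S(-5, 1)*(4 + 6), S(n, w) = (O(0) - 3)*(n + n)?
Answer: 56770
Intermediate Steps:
S(n, w) = -16*n (S(n, w) = (-5 - 3)*(n + n) = -16*n)
Q = 804 (Q = 4 + (-16*(-5))*(4 + 6) = 4 + 80*10 = 4 + 800 = 804)
v(h) = 803 + h (v(h) = -5 + ((4 + h) + 804) = -5 + (808 + h) = 803 + h)
v(8)*70 = (803 + 8)*70 = 811*70 = 56770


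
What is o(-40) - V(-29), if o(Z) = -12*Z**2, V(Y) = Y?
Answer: -19171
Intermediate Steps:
o(-40) - V(-29) = -12*(-40)**2 - 1*(-29) = -12*1600 + 29 = -19200 + 29 = -19171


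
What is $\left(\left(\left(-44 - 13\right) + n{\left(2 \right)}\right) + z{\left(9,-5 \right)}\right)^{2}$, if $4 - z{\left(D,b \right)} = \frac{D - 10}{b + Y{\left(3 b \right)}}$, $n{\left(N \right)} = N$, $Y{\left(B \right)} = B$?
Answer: $\frac{1042441}{400} \approx 2606.1$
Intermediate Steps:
$z{\left(D,b \right)} = 4 - \frac{-10 + D}{4 b}$ ($z{\left(D,b \right)} = 4 - \frac{D - 10}{b + 3 b} = 4 - \frac{-10 + D}{4 b}$)
$\left(\left(\left(-44 - 13\right) + n{\left(2 \right)}\right) + z{\left(9,-5 \right)}\right)^{2} = \left(\left(\left(-44 - 13\right) + 2\right) + \frac{10 - 9 + 16 \left(-5\right)}{4 \left(-5\right)}\right)^{2} = \left(\left(-57 + 2\right) + \frac{1}{4} \left(- \frac{1}{5}\right) \left(10 - 9 - 80\right)\right)^{2} = \left(-55 + \frac{1}{4} \left(- \frac{1}{5}\right) \left(-79\right)\right)^{2} = \left(-55 + \frac{79}{20}\right)^{2} = \left(- \frac{1021}{20}\right)^{2} = \frac{1042441}{400}$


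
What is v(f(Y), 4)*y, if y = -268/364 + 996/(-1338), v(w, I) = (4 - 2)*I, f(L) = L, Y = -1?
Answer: -240376/20293 ≈ -11.845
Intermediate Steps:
v(w, I) = 2*I
y = -30047/20293 (y = -268*1/364 + 996*(-1/1338) = -67/91 - 166/223 = -30047/20293 ≈ -1.4807)
v(f(Y), 4)*y = (2*4)*(-30047/20293) = 8*(-30047/20293) = -240376/20293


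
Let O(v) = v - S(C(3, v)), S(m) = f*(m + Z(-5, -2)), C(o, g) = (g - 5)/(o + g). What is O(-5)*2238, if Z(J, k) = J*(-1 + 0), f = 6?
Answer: -145470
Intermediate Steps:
Z(J, k) = -J (Z(J, k) = J*(-1) = -J)
C(o, g) = (-5 + g)/(g + o)
S(m) = 30 + 6*m (S(m) = 6*(m - 1*(-5)) = 6*(m + 5) = 6*(5 + m) = 30 + 6*m)
O(v) = -30 + v - 6*(-5 + v)/(3 + v) (O(v) = v - (30 + 6*((-5 + v)/(v + 3))) = v - (30 + 6*((-5 + v)/(3 + v))) = v - (30 + 6*(-5 + v)/(3 + v)) = v + (-30 - 6*(-5 + v)/(3 + v)) = -30 + v - 6*(-5 + v)/(3 + v))
O(-5)*2238 = ((-60 + (-5)² - 33*(-5))/(3 - 5))*2238 = ((-60 + 25 + 165)/(-2))*2238 = -½*130*2238 = -65*2238 = -145470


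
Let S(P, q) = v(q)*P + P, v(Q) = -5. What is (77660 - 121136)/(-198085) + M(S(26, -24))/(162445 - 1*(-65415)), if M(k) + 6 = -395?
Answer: 393080371/1805425924 ≈ 0.21772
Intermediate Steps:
S(P, q) = -4*P (S(P, q) = -5*P + P = -4*P)
M(k) = -401 (M(k) = -6 - 395 = -401)
(77660 - 121136)/(-198085) + M(S(26, -24))/(162445 - 1*(-65415)) = (77660 - 121136)/(-198085) - 401/(162445 - 1*(-65415)) = -43476*(-1/198085) - 401/(162445 + 65415) = 43476/198085 - 401/227860 = 393080371/1805425924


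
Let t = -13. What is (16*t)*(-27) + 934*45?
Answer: 47646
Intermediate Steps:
(16*t)*(-27) + 934*45 = (16*(-13))*(-27) + 934*45 = -208*(-27) + 42030 = 5616 + 42030 = 47646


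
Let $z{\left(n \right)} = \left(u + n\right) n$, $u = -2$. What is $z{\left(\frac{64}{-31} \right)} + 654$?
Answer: $\frac{636558}{961} \approx 662.39$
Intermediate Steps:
$z{\left(n \right)} = n \left(-2 + n\right)$ ($z{\left(n \right)} = \left(-2 + n\right) n = n \left(-2 + n\right)$)
$z{\left(\frac{64}{-31} \right)} + 654 = \frac{64}{-31} \left(-2 + \frac{64}{-31}\right) + 654 = 64 \left(- \frac{1}{31}\right) \left(-2 + 64 \left(- \frac{1}{31}\right)\right) + 654 = - \frac{64 \left(-2 - \frac{64}{31}\right)}{31} + 654 = \left(- \frac{64}{31}\right) \left(- \frac{126}{31}\right) + 654 = \frac{8064}{961} + 654 = \frac{636558}{961}$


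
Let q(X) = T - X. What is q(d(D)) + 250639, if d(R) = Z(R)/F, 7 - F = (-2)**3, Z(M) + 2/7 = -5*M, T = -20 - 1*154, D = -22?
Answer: 8766019/35 ≈ 2.5046e+5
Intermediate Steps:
T = -174 (T = -20 - 154 = -174)
Z(M) = -2/7 - 5*M
F = 15 (F = 7 - 1*(-2)**3 = 7 - 1*(-8) = 7 + 8 = 15)
d(R) = -2/105 - R/3 (d(R) = (-2/7 - 5*R)/15 = (-2/7 - 5*R)*(1/15) = -2/105 - R/3)
q(X) = -174 - X
q(d(D)) + 250639 = (-174 - (-2/105 - 1/3*(-22))) + 250639 = (-174 - (-2/105 + 22/3)) + 250639 = (-174 - 1*256/35) + 250639 = (-174 - 256/35) + 250639 = -6346/35 + 250639 = 8766019/35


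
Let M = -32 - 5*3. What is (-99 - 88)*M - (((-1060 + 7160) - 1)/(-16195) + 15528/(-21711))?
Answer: 1030227020418/117203215 ≈ 8790.1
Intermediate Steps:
M = -47 (M = -32 - 15 = -47)
(-99 - 88)*M - (((-1060 + 7160) - 1)/(-16195) + 15528/(-21711)) = (-99 - 88)*(-47) - (((-1060 + 7160) - 1)/(-16195) + 15528/(-21711)) = -187*(-47) - ((6100 - 1)*(-1/16195) + 15528*(-1/21711)) = 8789 - (6099*(-1/16195) - 5176/7237) = 8789 - (-6099/16195 - 5176/7237) = 8789 - 1*(-127963783/117203215) = 8789 + 127963783/117203215 = 1030227020418/117203215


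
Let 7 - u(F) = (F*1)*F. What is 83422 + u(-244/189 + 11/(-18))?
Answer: 11920152275/142884 ≈ 83425.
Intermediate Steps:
u(F) = 7 - F² (u(F) = 7 - F*1*F = 7 - F*F = 7 - F²)
83422 + u(-244/189 + 11/(-18)) = 83422 + (7 - (-244/189 + 11/(-18))²) = 83422 + (7 - (-244*1/189 + 11*(-1/18))²) = 83422 + (7 - (-244/189 - 11/18)²) = 83422 + (7 - (-719/378)²) = 83422 + (7 - 1*516961/142884) = 83422 + (7 - 516961/142884) = 83422 + 483227/142884 = 11920152275/142884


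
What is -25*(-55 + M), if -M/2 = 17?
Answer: 2225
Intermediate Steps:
M = -34 (M = -2*17 = -34)
-25*(-55 + M) = -25*(-55 - 34) = -25*(-89) = 2225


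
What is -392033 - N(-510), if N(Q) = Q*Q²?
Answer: 132258967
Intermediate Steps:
N(Q) = Q³
-392033 - N(-510) = -392033 - 1*(-510)³ = -392033 - 1*(-132651000) = -392033 + 132651000 = 132258967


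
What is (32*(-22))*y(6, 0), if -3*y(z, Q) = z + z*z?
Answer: 9856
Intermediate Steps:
y(z, Q) = -z/3 - z**2/3 (y(z, Q) = -(z + z*z)/3 = -(z + z**2)/3 = -z/3 - z**2/3)
(32*(-22))*y(6, 0) = (32*(-22))*(-1/3*6*(1 + 6)) = -(-704)*6*7/3 = -704*(-14) = 9856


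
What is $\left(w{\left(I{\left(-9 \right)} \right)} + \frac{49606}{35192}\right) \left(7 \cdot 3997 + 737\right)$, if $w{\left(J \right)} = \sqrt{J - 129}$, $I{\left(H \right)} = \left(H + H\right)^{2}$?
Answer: $\frac{178060737}{4399} + 28716 \sqrt{195} \approx 4.4147 \cdot 10^{5}$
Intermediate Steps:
$I{\left(H \right)} = 4 H^{2}$ ($I{\left(H \right)} = \left(2 H\right)^{2} = 4 H^{2}$)
$w{\left(J \right)} = \sqrt{-129 + J}$
$\left(w{\left(I{\left(-9 \right)} \right)} + \frac{49606}{35192}\right) \left(7 \cdot 3997 + 737\right) = \left(\sqrt{-129 + 4 \left(-9\right)^{2}} + \frac{49606}{35192}\right) \left(7 \cdot 3997 + 737\right) = \left(\sqrt{-129 + 4 \cdot 81} + 49606 \cdot \frac{1}{35192}\right) \left(27979 + 737\right) = \left(\sqrt{-129 + 324} + \frac{24803}{17596}\right) 28716 = \left(\sqrt{195} + \frac{24803}{17596}\right) 28716 = \left(\frac{24803}{17596} + \sqrt{195}\right) 28716 = \frac{178060737}{4399} + 28716 \sqrt{195}$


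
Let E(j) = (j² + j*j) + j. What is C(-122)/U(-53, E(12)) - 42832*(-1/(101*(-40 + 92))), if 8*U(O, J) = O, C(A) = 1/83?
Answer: 47093988/5775887 ≈ 8.1535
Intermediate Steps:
E(j) = j + 2*j² (E(j) = (j² + j²) + j = 2*j² + j = j + 2*j²)
C(A) = 1/83
U(O, J) = O/8
C(-122)/U(-53, E(12)) - 42832*(-1/(101*(-40 + 92))) = 1/(83*(((⅛)*(-53)))) - 42832*(-1/(101*(-40 + 92))) = 1/(83*(-53/8)) - 42832/((-101*52)) = (1/83)*(-8/53) - 42832/(-5252) = -8/4399 - 42832*(-1/5252) = -8/4399 + 10708/1313 = 47093988/5775887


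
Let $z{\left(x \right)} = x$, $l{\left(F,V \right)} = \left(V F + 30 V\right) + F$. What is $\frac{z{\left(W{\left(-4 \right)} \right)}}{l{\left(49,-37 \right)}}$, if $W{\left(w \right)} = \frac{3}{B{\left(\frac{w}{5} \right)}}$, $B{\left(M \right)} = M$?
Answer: $\frac{5}{3832} \approx 0.0013048$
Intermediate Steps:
$l{\left(F,V \right)} = F + 30 V + F V$ ($l{\left(F,V \right)} = \left(F V + 30 V\right) + F = \left(30 V + F V\right) + F = F + 30 V + F V$)
$W{\left(w \right)} = \frac{15}{w}$ ($W{\left(w \right)} = \frac{3}{w \frac{1}{5}} = \frac{3}{\frac{1}{5} w} = 3 \frac{5}{w} = \frac{15}{w}$)
$\frac{z{\left(W{\left(-4 \right)} \right)}}{l{\left(49,-37 \right)}} = \frac{15 \frac{1}{-4}}{49 + 30 \left(-37\right) + 49 \left(-37\right)} = \frac{15 \left(- \frac{1}{4}\right)}{49 - 1110 - 1813} = - \frac{15}{4 \left(-2874\right)} = \left(- \frac{15}{4}\right) \left(- \frac{1}{2874}\right) = \frac{5}{3832}$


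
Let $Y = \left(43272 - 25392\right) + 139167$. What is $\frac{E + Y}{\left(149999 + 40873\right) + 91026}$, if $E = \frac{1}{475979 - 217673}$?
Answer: $\frac{40566182383}{72815944788} \approx 0.55711$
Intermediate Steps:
$Y = 157047$ ($Y = 17880 + 139167 = 157047$)
$E = \frac{1}{258306} \approx 3.8714 \cdot 10^{-6}$
$\frac{E + Y}{\left(149999 + 40873\right) + 91026} = \frac{\frac{1}{258306} + 157047}{\left(149999 + 40873\right) + 91026} = \frac{40566182383}{258306 \left(190872 + 91026\right)} = \frac{40566182383}{258306 \cdot 281898} = \frac{40566182383}{258306} \cdot \frac{1}{281898} = \frac{40566182383}{72815944788}$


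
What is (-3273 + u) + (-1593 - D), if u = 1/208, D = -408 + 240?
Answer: -977183/208 ≈ -4698.0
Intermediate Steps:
D = -168
u = 1/208 ≈ 0.0048077
(-3273 + u) + (-1593 - D) = (-3273 + 1/208) + (-1593 - 1*(-168)) = -680783/208 + (-1593 + 168) = -680783/208 - 1425 = -977183/208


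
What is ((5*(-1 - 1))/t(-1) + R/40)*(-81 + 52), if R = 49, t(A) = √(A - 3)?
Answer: -1421/40 - 145*I ≈ -35.525 - 145.0*I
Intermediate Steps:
t(A) = √(-3 + A)
((5*(-1 - 1))/t(-1) + R/40)*(-81 + 52) = ((5*(-1 - 1))/(√(-3 - 1)) + 49/40)*(-81 + 52) = ((5*(-2))/(√(-4)) + 49*(1/40))*(-29) = (-10*(-I/2) + 49/40)*(-29) = (-(-5)*I + 49/40)*(-29) = (5*I + 49/40)*(-29) = (49/40 + 5*I)*(-29) = -1421/40 - 145*I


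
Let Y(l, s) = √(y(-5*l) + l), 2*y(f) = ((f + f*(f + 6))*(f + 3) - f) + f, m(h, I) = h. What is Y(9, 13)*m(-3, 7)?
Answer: -9*I*√3989 ≈ -568.43*I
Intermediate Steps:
y(f) = (3 + f)*(f + f*(6 + f))/2 (y(f) = (((f + f*(f + 6))*(f + 3) - f) + f)/2 = (((f + f*(6 + f))*(3 + f) - f) + f)/2 = (((3 + f)*(f + f*(6 + f)) - f) + f)/2 = ((-f + (3 + f)*(f + f*(6 + f))) + f)/2 = ((3 + f)*(f + f*(6 + f)))/2 = (3 + f)*(f + f*(6 + f))/2)
Y(l, s) = √(l - 5*l*(21 - 50*l + 25*l²)/2) (Y(l, s) = √((-5*l)*(21 + (-5*l)² + 10*(-5*l))/2 + l) = √((-5*l)*(21 + 25*l² - 50*l)/2 + l) = √((-5*l)*(21 - 50*l + 25*l²)/2 + l) = √(-5*l*(21 - 50*l + 25*l²)/2 + l) = √(l - 5*l*(21 - 50*l + 25*l²)/2))
Y(9, 13)*m(-3, 7) = (√2*√(9*(-103 - 125*9² + 250*9))/2)*(-3) = (√2*√(9*(-103 - 125*81 + 2250))/2)*(-3) = (√2*√(9*(-103 - 10125 + 2250))/2)*(-3) = (√2*√(9*(-7978))/2)*(-3) = (√2*√(-71802)/2)*(-3) = (√2*(3*I*√7978)/2)*(-3) = (3*I*√3989)*(-3) = -9*I*√3989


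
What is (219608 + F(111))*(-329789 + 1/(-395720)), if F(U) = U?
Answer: -28674231024854239/395720 ≈ -7.2461e+10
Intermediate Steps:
(219608 + F(111))*(-329789 + 1/(-395720)) = (219608 + 111)*(-329789 + 1/(-395720)) = 219719*(-329789 - 1/395720) = 219719*(-130504103081/395720) = -28674231024854239/395720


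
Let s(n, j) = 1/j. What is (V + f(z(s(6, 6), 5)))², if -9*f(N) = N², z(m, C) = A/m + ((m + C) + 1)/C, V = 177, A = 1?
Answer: 1922690065321/65610000 ≈ 29305.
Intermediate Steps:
z(m, C) = 1/m + (1 + C + m)/C (z(m, C) = 1/m + ((m + C) + 1)/C = 1/m + ((C + m) + 1)/C = 1/m + (1 + C + m)/C)
f(N) = -N²/9
(V + f(z(s(6, 6), 5)))² = (177 - (1 + 1/5 + 1/(1/6) + 1/(6*5))²/9)² = (177 - (1 + ⅕ + 1/(⅙) + (⅙)*(⅕))²/9)² = (177 - (1 + ⅕ + 6 + 1/30)²/9)² = (177 - (217/30)²/9)² = (177 - ⅑*47089/900)² = (177 - 47089/8100)² = (1386611/8100)² = 1922690065321/65610000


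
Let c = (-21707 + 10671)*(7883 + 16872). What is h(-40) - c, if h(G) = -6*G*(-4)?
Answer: 273195220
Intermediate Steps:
h(G) = 24*G
c = -273196180 (c = -11036*24755 = -273196180)
h(-40) - c = 24*(-40) - 1*(-273196180) = -960 + 273196180 = 273195220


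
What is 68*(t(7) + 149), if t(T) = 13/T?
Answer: 71808/7 ≈ 10258.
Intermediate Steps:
68*(t(7) + 149) = 68*(13/7 + 149) = 68*(1056/7) = 71808/7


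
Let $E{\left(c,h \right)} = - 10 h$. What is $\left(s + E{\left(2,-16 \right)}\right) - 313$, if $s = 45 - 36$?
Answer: $-144$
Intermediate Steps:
$s = 9$ ($s = 45 - 36 = 9$)
$\left(s + E{\left(2,-16 \right)}\right) - 313 = \left(9 - -160\right) - 313 = \left(9 + 160\right) - 313 = 169 - 313 = -144$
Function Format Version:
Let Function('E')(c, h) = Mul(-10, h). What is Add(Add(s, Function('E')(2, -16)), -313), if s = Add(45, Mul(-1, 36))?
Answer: -144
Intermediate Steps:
s = 9 (s = Add(45, -36) = 9)
Add(Add(s, Function('E')(2, -16)), -313) = Add(Add(9, Mul(-10, -16)), -313) = Add(Add(9, 160), -313) = Add(169, -313) = -144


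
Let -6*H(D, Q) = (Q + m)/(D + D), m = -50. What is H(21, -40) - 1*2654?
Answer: -37151/14 ≈ -2653.6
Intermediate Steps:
H(D, Q) = -(-50 + Q)/(12*D) (H(D, Q) = -(Q - 50)/(6*(D + D)) = -(-50 + Q)/(6*(2*D)) = -(-50 + Q)*1/(2*D)/6 = -(-50 + Q)/(12*D))
H(21, -40) - 1*2654 = (1/12)*(50 - 1*(-40))/21 - 1*2654 = (1/12)*(1/21)*(50 + 40) - 2654 = (1/12)*(1/21)*90 - 2654 = 5/14 - 2654 = -37151/14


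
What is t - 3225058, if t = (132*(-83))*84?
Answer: -4145362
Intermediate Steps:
t = -920304 (t = -10956*84 = -920304)
t - 3225058 = -920304 - 3225058 = -4145362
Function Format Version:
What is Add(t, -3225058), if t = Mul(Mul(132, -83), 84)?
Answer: -4145362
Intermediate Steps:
t = -920304 (t = Mul(-10956, 84) = -920304)
Add(t, -3225058) = Add(-920304, -3225058) = -4145362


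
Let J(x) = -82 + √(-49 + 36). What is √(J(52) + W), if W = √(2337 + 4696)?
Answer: √(-82 + √7033 + I*√13) ≈ 1.7207 + 1.0477*I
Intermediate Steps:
W = √7033 ≈ 83.863
J(x) = -82 + I*√13 (J(x) = -82 + √(-13) = -82 + I*√13)
√(J(52) + W) = √((-82 + I*√13) + √7033) = √(-82 + √7033 + I*√13)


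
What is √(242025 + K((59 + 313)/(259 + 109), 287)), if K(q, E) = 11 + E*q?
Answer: √512762069/46 ≈ 492.27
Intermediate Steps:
√(242025 + K((59 + 313)/(259 + 109), 287)) = √(242025 + (11 + 287*((59 + 313)/(259 + 109)))) = √(242025 + (11 + 287*(372/368))) = √(242025 + (11 + 287*(372*(1/368)))) = √(242025 + (11 + 287*(93/92))) = √(242025 + (11 + 26691/92)) = √(242025 + 27703/92) = √(22294003/92) = √512762069/46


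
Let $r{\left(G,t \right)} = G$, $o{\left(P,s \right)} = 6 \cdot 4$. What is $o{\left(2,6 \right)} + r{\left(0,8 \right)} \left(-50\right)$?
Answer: $24$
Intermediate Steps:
$o{\left(P,s \right)} = 24$
$o{\left(2,6 \right)} + r{\left(0,8 \right)} \left(-50\right) = 24 + 0 \left(-50\right) = 24 + 0 = 24$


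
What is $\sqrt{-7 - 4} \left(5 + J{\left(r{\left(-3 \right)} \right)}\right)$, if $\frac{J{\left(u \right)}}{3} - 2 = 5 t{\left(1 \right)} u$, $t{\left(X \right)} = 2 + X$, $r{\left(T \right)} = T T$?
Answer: $416 i \sqrt{11} \approx 1379.7 i$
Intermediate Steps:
$r{\left(T \right)} = T^{2}$
$J{\left(u \right)} = 6 + 45 u$ ($J{\left(u \right)} = 6 + 3 \cdot 5 \left(2 + 1\right) u = 6 + 3 \cdot 5 \cdot 3 u = 6 + 3 \cdot 15 u = 6 + 45 u$)
$\sqrt{-7 - 4} \left(5 + J{\left(r{\left(-3 \right)} \right)}\right) = \sqrt{-7 - 4} \left(5 + \left(6 + 45 \left(-3\right)^{2}\right)\right) = \sqrt{-11} \left(5 + \left(6 + 45 \cdot 9\right)\right) = i \sqrt{11} \left(5 + \left(6 + 405\right)\right) = i \sqrt{11} \left(5 + 411\right) = i \sqrt{11} \cdot 416 = 416 i \sqrt{11}$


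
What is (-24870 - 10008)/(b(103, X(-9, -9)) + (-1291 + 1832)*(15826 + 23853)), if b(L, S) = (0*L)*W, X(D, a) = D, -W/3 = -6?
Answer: -34878/21466339 ≈ -0.0016248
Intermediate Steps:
W = 18 (W = -3*(-6) = 18)
b(L, S) = 0 (b(L, S) = (0*L)*18 = 0*18 = 0)
(-24870 - 10008)/(b(103, X(-9, -9)) + (-1291 + 1832)*(15826 + 23853)) = (-24870 - 10008)/(0 + (-1291 + 1832)*(15826 + 23853)) = -34878/(0 + 541*39679) = -34878/(0 + 21466339) = -34878/21466339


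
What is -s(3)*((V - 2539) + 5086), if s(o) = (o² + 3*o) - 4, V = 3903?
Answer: -90300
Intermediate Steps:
s(o) = -4 + o² + 3*o
-s(3)*((V - 2539) + 5086) = -(-4 + 3² + 3*3)*((3903 - 2539) + 5086) = -(-4 + 9 + 9)*(1364 + 5086) = -14*6450 = -1*90300 = -90300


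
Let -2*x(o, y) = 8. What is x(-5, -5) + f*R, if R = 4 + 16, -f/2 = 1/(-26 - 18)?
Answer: -34/11 ≈ -3.0909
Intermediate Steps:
f = 1/22 (f = -2/(-26 - 18) = -2/(-44) = -2*(-1/44) = 1/22 ≈ 0.045455)
x(o, y) = -4 (x(o, y) = -½*8 = -4)
R = 20
x(-5, -5) + f*R = -4 + (1/22)*20 = -4 + 10/11 = -34/11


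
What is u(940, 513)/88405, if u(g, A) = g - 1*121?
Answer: 819/88405 ≈ 0.0092642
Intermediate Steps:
u(g, A) = -121 + g (u(g, A) = g - 121 = -121 + g)
u(940, 513)/88405 = (-121 + 940)/88405 = 819*(1/88405) = 819/88405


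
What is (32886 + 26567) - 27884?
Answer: 31569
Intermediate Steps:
(32886 + 26567) - 27884 = 59453 - 27884 = 31569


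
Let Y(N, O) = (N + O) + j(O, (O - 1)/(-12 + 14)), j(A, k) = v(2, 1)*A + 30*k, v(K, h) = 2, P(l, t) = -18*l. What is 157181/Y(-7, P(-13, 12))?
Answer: 157181/4190 ≈ 37.513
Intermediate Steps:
j(A, k) = 2*A + 30*k
Y(N, O) = -15 + N + 18*O (Y(N, O) = (N + O) + (2*O + 30*((O - 1)/(-12 + 14))) = (N + O) + (2*O + 30*((-1 + O)/2)) = (N + O) + (2*O + 30*((-1 + O)*(½))) = (N + O) + (2*O + 30*(-½ + O/2)) = (N + O) + (2*O + (-15 + 15*O)) = (N + O) + (-15 + 17*O) = -15 + N + 18*O)
157181/Y(-7, P(-13, 12)) = 157181/(-15 - 7 + 18*(-18*(-13))) = 157181/(-15 - 7 + 18*234) = 157181/(-15 - 7 + 4212) = 157181/4190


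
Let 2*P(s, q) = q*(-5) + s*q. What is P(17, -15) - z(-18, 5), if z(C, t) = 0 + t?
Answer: -95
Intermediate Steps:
z(C, t) = t
P(s, q) = -5*q/2 + q*s/2 (P(s, q) = (q*(-5) + s*q)/2 = (-5*q + q*s)/2 = -5*q/2 + q*s/2)
P(17, -15) - z(-18, 5) = (½)*(-15)*(-5 + 17) - 1*5 = (½)*(-15)*12 - 5 = -90 - 5 = -95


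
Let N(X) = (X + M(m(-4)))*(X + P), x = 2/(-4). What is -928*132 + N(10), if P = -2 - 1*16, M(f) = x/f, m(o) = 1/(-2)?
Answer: -122584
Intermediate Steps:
m(o) = -½
x = -½ (x = 2*(-¼) = -½ ≈ -0.50000)
M(f) = -1/(2*f)
P = -18 (P = -2 - 16 = -18)
N(X) = (1 + X)*(-18 + X) (N(X) = (X - 1/(2*(-½)))*(X - 18) = (X - ½*(-2))*(-18 + X) = (X + 1)*(-18 + X) = (1 + X)*(-18 + X))
-928*132 + N(10) = -928*132 + (-18 + 10² - 17*10) = -122496 + (-18 + 100 - 170) = -122496 - 88 = -122584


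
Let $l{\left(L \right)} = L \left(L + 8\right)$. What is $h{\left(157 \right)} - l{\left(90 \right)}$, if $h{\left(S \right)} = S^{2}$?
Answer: $15829$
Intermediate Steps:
$l{\left(L \right)} = L \left(8 + L\right)$
$h{\left(157 \right)} - l{\left(90 \right)} = 157^{2} - 90 \left(8 + 90\right) = 24649 - 90 \cdot 98 = 24649 - 8820 = 15829$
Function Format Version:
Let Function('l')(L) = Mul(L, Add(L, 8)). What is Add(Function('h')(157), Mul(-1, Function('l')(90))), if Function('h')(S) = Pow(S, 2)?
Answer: 15829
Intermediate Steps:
Function('l')(L) = Mul(L, Add(8, L))
Add(Function('h')(157), Mul(-1, Function('l')(90))) = Add(Pow(157, 2), Mul(-1, Mul(90, Add(8, 90)))) = Add(24649, Mul(-1, Mul(90, 98))) = Add(24649, Mul(-1, 8820)) = Add(24649, -8820) = 15829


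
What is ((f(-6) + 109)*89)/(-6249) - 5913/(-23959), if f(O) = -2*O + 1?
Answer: -223196485/149719791 ≈ -1.4908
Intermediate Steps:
f(O) = 1 - 2*O
((f(-6) + 109)*89)/(-6249) - 5913/(-23959) = (((1 - 2*(-6)) + 109)*89)/(-6249) - 5913/(-23959) = (((1 + 12) + 109)*89)*(-1/6249) - 5913*(-1/23959) = ((13 + 109)*89)*(-1/6249) + 5913/23959 = (122*89)*(-1/6249) + 5913/23959 = 10858*(-1/6249) + 5913/23959 = -10858/6249 + 5913/23959 = -223196485/149719791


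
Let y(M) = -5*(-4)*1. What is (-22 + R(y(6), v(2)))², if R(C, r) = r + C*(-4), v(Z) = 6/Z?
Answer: 9801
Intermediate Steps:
y(M) = 20 (y(M) = 20*1 = 20)
R(C, r) = r - 4*C
(-22 + R(y(6), v(2)))² = (-22 + (6/2 - 4*20))² = (-22 + (6*(½) - 80))² = (-22 + (3 - 80))² = (-22 - 77)² = (-99)² = 9801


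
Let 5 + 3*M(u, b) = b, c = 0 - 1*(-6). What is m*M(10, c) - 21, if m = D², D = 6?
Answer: -9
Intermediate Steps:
c = 6 (c = 0 + 6 = 6)
M(u, b) = -5/3 + b/3
m = 36 (m = 6² = 36)
m*M(10, c) - 21 = 36*(-5/3 + (⅓)*6) - 21 = 36*(-5/3 + 2) - 21 = 36*(⅓) - 21 = 12 - 21 = -9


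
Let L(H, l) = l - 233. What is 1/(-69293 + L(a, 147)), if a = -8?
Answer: -1/69379 ≈ -1.4414e-5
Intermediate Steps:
L(H, l) = -233 + l
1/(-69293 + L(a, 147)) = 1/(-69293 + (-233 + 147)) = 1/(-69293 - 86) = 1/(-69379) = -1/69379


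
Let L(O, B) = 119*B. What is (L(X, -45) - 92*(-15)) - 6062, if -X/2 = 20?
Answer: -10037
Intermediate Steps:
X = -40 (X = -2*20 = -40)
(L(X, -45) - 92*(-15)) - 6062 = (119*(-45) - 92*(-15)) - 6062 = (-5355 + 1380) - 6062 = -3975 - 6062 = -10037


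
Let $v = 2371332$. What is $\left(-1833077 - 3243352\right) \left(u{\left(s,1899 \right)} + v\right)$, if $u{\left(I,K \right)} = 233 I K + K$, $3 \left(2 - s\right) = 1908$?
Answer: $1412013026085363$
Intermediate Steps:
$s = -634$ ($s = 2 - 636 = -634$)
$u{\left(I,K \right)} = K + 233 I K$ ($u{\left(I,K \right)} = 233 I K + K = K + 233 I K$)
$\left(-1833077 - 3243352\right) \left(u{\left(s,1899 \right)} + v\right) = \left(-1833077 - 3243352\right) \left(1899 \left(1 + 233 \left(-634\right)\right) + 2371332\right) = - 5076429 \left(1899 \left(1 - 147722\right) + 2371332\right) = - 5076429 \left(1899 \left(-147721\right) + 2371332\right) = - 5076429 \left(-280522179 + 2371332\right) = \left(-5076429\right) \left(-278150847\right) = 1412013026085363$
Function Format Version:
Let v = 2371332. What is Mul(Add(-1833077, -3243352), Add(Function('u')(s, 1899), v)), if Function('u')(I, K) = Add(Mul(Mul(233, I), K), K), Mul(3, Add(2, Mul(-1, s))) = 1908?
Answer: 1412013026085363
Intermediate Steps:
s = -634 (s = Add(2, Mul(Rational(-1, 3), 1908)) = Add(2, -636) = -634)
Function('u')(I, K) = Add(K, Mul(233, I, K)) (Function('u')(I, K) = Add(Mul(233, I, K), K) = Add(K, Mul(233, I, K)))
Mul(Add(-1833077, -3243352), Add(Function('u')(s, 1899), v)) = Mul(Add(-1833077, -3243352), Add(Mul(1899, Add(1, Mul(233, -634))), 2371332)) = Mul(-5076429, Add(Mul(1899, Add(1, -147722)), 2371332)) = Mul(-5076429, Add(Mul(1899, -147721), 2371332)) = Mul(-5076429, Add(-280522179, 2371332)) = Mul(-5076429, -278150847) = 1412013026085363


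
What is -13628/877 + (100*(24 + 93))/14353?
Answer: -185341784/12587581 ≈ -14.724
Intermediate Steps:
-13628/877 + (100*(24 + 93))/14353 = -13628*1/877 + (100*117)*(1/14353) = -13628/877 + 11700*(1/14353) = -13628/877 + 11700/14353 = -185341784/12587581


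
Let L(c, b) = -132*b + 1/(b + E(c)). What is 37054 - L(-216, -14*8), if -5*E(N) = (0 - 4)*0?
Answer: 2494241/112 ≈ 22270.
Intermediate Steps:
E(N) = 0 (E(N) = -(0 - 4)*0/5 = -(-4)*0/5 = -1/5*0 = 0)
L(c, b) = 1/b - 132*b (L(c, b) = -132*b + 1/(b + 0) = -132*b + 1/b = 1/b - 132*b)
37054 - L(-216, -14*8) = 37054 - (1/(-14*8) - (-1848)*8) = 37054 - (1/(-112) - 132*(-112)) = 37054 - (-1/112 + 14784) = 37054 - 1*1655807/112 = 37054 - 1655807/112 = 2494241/112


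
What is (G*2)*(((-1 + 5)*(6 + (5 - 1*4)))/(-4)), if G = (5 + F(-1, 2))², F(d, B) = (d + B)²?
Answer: -504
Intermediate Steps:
F(d, B) = (B + d)²
G = 36 (G = (5 + (2 - 1)²)² = (5 + 1²)² = (5 + 1)² = 6² = 36)
(G*2)*(((-1 + 5)*(6 + (5 - 1*4)))/(-4)) = (36*2)*(((-1 + 5)*(6 + (5 - 1*4)))/(-4)) = 72*((4*(6 + (5 - 4)))*(-¼)) = 72*((4*(6 + 1))*(-¼)) = 72*((4*7)*(-¼)) = 72*(28*(-¼)) = 72*(-7) = -504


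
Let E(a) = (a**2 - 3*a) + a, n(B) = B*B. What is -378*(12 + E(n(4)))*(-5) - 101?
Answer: 445939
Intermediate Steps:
n(B) = B**2
E(a) = a**2 - 2*a
-378*(12 + E(n(4)))*(-5) - 101 = -378*(12 + 4**2*(-2 + 4**2))*(-5) - 101 = -378*(12 + 16*(-2 + 16))*(-5) - 101 = -378*(12 + 16*14)*(-5) - 101 = -378*(12 + 224)*(-5) - 101 = -89208*(-5) - 101 = -378*(-1180) - 101 = 446040 - 101 = 445939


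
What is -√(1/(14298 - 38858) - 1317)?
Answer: -I*√49650374735/6140 ≈ -36.291*I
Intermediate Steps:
-√(1/(14298 - 38858) - 1317) = -√(1/(-24560) - 1317) = -√(-1/24560 - 1317) = -√(-32345521/24560) = -I*√49650374735/6140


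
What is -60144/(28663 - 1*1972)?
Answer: -2864/1271 ≈ -2.2533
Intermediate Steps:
-60144/(28663 - 1*1972) = -60144/(28663 - 1972) = -60144/26691 = -60144*1/26691 = -2864/1271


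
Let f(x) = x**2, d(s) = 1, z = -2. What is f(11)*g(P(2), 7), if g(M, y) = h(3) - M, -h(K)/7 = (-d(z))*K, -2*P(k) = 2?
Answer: 2662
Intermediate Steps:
P(k) = -1 (P(k) = -1/2*2 = -1)
h(K) = 7*K (h(K) = -7*(-1*1)*K = -(-7)*K = 7*K)
g(M, y) = 21 - M (g(M, y) = 7*3 - M = 21 - M)
f(11)*g(P(2), 7) = 11**2*(21 - 1*(-1)) = 121*(21 + 1) = 121*22 = 2662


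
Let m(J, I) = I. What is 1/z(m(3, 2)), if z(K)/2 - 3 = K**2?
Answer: 1/14 ≈ 0.071429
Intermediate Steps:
z(K) = 6 + 2*K**2
1/z(m(3, 2)) = 1/(6 + 2*2**2) = 1/(6 + 2*4) = 1/(6 + 8) = 1/14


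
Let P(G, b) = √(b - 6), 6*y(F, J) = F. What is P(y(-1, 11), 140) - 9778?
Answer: -9778 + √134 ≈ -9766.4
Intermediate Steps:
y(F, J) = F/6
P(G, b) = √(-6 + b)
P(y(-1, 11), 140) - 9778 = √(-6 + 140) - 9778 = √134 - 9778 = -9778 + √134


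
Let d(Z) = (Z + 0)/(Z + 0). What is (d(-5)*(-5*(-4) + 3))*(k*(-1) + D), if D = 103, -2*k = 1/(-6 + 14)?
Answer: 37927/16 ≈ 2370.4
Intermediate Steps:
d(Z) = 1 (d(Z) = Z/Z = 1)
k = -1/16 (k = -1/(2*(-6 + 14)) = -½/8 = -½*⅛ = -1/16 ≈ -0.062500)
(d(-5)*(-5*(-4) + 3))*(k*(-1) + D) = (1*(-5*(-4) + 3))*(-1/16*(-1) + 103) = (1*(20 + 3))*(1/16 + 103) = (1*23)*(1649/16) = 23*(1649/16) = 37927/16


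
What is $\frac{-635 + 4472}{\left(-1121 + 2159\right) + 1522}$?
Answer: $\frac{3837}{2560} \approx 1.4988$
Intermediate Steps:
$\frac{-635 + 4472}{\left(-1121 + 2159\right) + 1522} = \frac{3837}{1038 + 1522} = \frac{3837}{2560}$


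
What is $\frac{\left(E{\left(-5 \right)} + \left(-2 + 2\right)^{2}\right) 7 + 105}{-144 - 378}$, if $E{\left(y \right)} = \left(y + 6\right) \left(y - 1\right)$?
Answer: $- \frac{7}{58} \approx -0.12069$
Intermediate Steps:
$E{\left(y \right)} = \left(-1 + y\right) \left(6 + y\right)$ ($E{\left(y \right)} = \left(6 + y\right) \left(-1 + y\right) = \left(-1 + y\right) \left(6 + y\right)$)
$\frac{\left(E{\left(-5 \right)} + \left(-2 + 2\right)^{2}\right) 7 + 105}{-144 - 378} = \frac{\left(\left(-6 + \left(-5\right)^{2} + 5 \left(-5\right)\right) + \left(-2 + 2\right)^{2}\right) 7 + 105}{-144 - 378} = \frac{\left(\left(-6 + 25 - 25\right) + 0^{2}\right) 7 + 105}{-522} = \left(\left(-6 + 0\right) 7 + 105\right) \left(- \frac{1}{522}\right) = \left(\left(-6\right) 7 + 105\right) \left(- \frac{1}{522}\right) = \left(-42 + 105\right) \left(- \frac{1}{522}\right) = 63 \left(- \frac{1}{522}\right) = - \frac{7}{58}$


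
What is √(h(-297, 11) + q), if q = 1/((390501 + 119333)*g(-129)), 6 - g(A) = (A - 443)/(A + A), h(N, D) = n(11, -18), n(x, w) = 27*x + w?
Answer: √1079397615708459489/62199748 ≈ 16.703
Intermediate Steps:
n(x, w) = w + 27*x
h(N, D) = 279 (h(N, D) = -18 + 27*11 = -18 + 297 = 279)
g(A) = 6 - (-443 + A)/(2*A) (g(A) = 6 - (A - 443)/(A + A) = 6 - (-443 + A)/(2*A))
q = 129/248798992 (q = 1/((390501 + 119333)*(((½)*(443 + 11*(-129))/(-129)))) = 1/(509834*(((½)*(-1/129)*(443 - 1419)))) = 1/(509834*(((½)*(-1/129)*(-976)))) = 1/(509834*(488/129)) = (1/509834)*(129/488) = 129/248798992 ≈ 5.1849e-7)
√(h(-297, 11) + q) = √(279 + 129/248798992) = √(69414918897/248798992) = √1079397615708459489/62199748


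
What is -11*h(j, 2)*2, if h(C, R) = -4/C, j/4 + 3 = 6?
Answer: 22/3 ≈ 7.3333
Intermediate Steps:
j = 12 (j = -12 + 4*6 = -12 + 24 = 12)
-11*h(j, 2)*2 = -(-44)/12*2 = -11*(-⅓)*2 = (11/3)*2 = 22/3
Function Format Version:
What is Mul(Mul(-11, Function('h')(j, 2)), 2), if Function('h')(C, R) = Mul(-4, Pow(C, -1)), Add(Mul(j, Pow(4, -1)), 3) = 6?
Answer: Rational(22, 3) ≈ 7.3333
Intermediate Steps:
j = 12 (j = Add(-12, Mul(4, 6)) = Add(-12, 24) = 12)
Mul(Mul(-11, Function('h')(j, 2)), 2) = Mul(Mul(-11, Mul(-4, Pow(12, -1))), 2) = Mul(Mul(-11, Mul(-4, Rational(1, 12))), 2) = Mul(Mul(-11, Rational(-1, 3)), 2) = Mul(Rational(11, 3), 2) = Rational(22, 3)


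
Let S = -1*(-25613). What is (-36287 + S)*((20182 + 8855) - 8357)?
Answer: -220738320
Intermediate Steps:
S = 25613
(-36287 + S)*((20182 + 8855) - 8357) = (-36287 + 25613)*((20182 + 8855) - 8357) = -10674*(29037 - 8357) = -10674*20680 = -220738320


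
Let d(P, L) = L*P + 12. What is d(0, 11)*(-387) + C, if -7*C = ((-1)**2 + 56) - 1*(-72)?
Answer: -32637/7 ≈ -4662.4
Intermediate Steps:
d(P, L) = 12 + L*P
C = -129/7 (C = -(((-1)**2 + 56) - 1*(-72))/7 = -((1 + 56) + 72)/7 = -(57 + 72)/7 = -1/7*129 = -129/7 ≈ -18.429)
d(0, 11)*(-387) + C = (12 + 11*0)*(-387) - 129/7 = (12 + 0)*(-387) - 129/7 = 12*(-387) - 129/7 = -4644 - 129/7 = -32637/7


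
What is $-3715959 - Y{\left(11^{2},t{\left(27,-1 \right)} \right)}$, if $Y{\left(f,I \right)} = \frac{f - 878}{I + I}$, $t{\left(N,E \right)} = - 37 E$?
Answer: $- \frac{274980209}{74} \approx -3.7159 \cdot 10^{6}$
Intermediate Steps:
$Y{\left(f,I \right)} = \frac{-878 + f}{2 I}$
$-3715959 - Y{\left(11^{2},t{\left(27,-1 \right)} \right)} = -3715959 - \frac{-878 + 11^{2}}{2 \left(\left(-37\right) \left(-1\right)\right)} = -3715959 - \frac{-878 + 121}{2 \cdot 37} = -3715959 - \frac{1}{2} \cdot \frac{1}{37} \left(-757\right) = -3715959 - - \frac{757}{74} = -3715959 + \frac{757}{74} = - \frac{274980209}{74}$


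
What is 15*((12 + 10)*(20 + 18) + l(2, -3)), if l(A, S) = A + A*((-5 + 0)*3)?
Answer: 12120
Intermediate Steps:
l(A, S) = -14*A (l(A, S) = A + A*(-5*3) = A + A*(-15) = A - 15*A = -14*A)
15*((12 + 10)*(20 + 18) + l(2, -3)) = 15*((12 + 10)*(20 + 18) - 14*2) = 15*(22*38 - 28) = 15*(836 - 28) = 15*808 = 12120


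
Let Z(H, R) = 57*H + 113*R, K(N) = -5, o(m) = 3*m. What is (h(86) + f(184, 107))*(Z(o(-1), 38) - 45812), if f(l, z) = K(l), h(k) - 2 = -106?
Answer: 4544101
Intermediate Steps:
h(k) = -104 (h(k) = 2 - 106 = -104)
f(l, z) = -5
(h(86) + f(184, 107))*(Z(o(-1), 38) - 45812) = (-104 - 5)*((57*(3*(-1)) + 113*38) - 45812) = -109*((57*(-3) + 4294) - 45812) = -109*((-171 + 4294) - 45812) = -109*(4123 - 45812) = -109*(-41689) = 4544101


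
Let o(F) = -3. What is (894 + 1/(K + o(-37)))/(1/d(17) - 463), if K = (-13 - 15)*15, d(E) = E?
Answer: -6428737/3329010 ≈ -1.9311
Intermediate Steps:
K = -420 (K = -28*15 = -420)
(894 + 1/(K + o(-37)))/(1/d(17) - 463) = (894 + 1/(-420 - 3))/(1/17 - 463) = (894 + 1/(-423))/(1/17 - 463) = (894 - 1/423)/(-7870/17) = (378161/423)*(-17/7870) = -6428737/3329010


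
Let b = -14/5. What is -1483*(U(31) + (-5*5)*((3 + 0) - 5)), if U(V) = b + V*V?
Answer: -7475803/5 ≈ -1.4952e+6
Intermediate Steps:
b = -14/5 (b = -14*⅕ = -14/5 ≈ -2.8000)
U(V) = -14/5 + V² (U(V) = -14/5 + V*V = -14/5 + V²)
-1483*(U(31) + (-5*5)*((3 + 0) - 5)) = -1483*((-14/5 + 31²) + (-5*5)*((3 + 0) - 5)) = -1483*((-14/5 + 961) - 25*(3 - 5)) = -1483*(4791/5 - 25*(-2)) = -1483*(4791/5 + 50) = -1483*5041/5 = -7475803/5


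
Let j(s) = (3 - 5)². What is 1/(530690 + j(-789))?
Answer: 1/530694 ≈ 1.8843e-6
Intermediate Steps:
j(s) = 4 (j(s) = (-2)² = 4)
1/(530690 + j(-789)) = 1/(530690 + 4) = 1/530694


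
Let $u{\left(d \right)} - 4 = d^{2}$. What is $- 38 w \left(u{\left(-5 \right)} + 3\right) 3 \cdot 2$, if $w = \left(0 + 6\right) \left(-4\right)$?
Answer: $175104$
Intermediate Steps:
$u{\left(d \right)} = 4 + d^{2}$
$w = -24$ ($w = 6 \left(-4\right) = -24$)
$- 38 w \left(u{\left(-5 \right)} + 3\right) 3 \cdot 2 = \left(-38\right) \left(-24\right) \left(\left(4 + \left(-5\right)^{2}\right) + 3\right) 3 \cdot 2 = 912 \left(\left(4 + 25\right) + 3\right) 6 = 912 \left(29 + 3\right) 6 = 912 \cdot 32 \cdot 6 = 912 \cdot 192 = 175104$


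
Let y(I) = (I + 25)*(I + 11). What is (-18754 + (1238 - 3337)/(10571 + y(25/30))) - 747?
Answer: -7635906625/391561 ≈ -19501.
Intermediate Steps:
y(I) = (11 + I)*(25 + I) (y(I) = (25 + I)*(11 + I) = (11 + I)*(25 + I))
(-18754 + (1238 - 3337)/(10571 + y(25/30))) - 747 = (-18754 + (1238 - 3337)/(10571 + (275 + (25/30)² + 36*(25/30)))) - 747 = (-18754 - 2099/(10571 + (275 + (25*(1/30))² + 36*(25*(1/30))))) - 747 = (-18754 - 2099/(10571 + (275 + (⅚)² + 36*(⅚)))) - 747 = (-18754 - 2099/(10571 + (275 + 25/36 + 30))) - 747 = (-18754 - 2099/(10571 + 11005/36)) - 747 = (-18754 - 2099/391561/36) - 747 = (-18754 - 2099*36/391561) - 747 = (-18754 - 75564/391561) - 747 = -7343410558/391561 - 747 = -7635906625/391561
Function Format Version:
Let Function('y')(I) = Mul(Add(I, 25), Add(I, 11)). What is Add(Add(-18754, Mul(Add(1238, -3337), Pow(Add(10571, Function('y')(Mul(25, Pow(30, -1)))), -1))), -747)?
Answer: Rational(-7635906625, 391561) ≈ -19501.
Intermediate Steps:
Function('y')(I) = Mul(Add(11, I), Add(25, I)) (Function('y')(I) = Mul(Add(25, I), Add(11, I)) = Mul(Add(11, I), Add(25, I)))
Add(Add(-18754, Mul(Add(1238, -3337), Pow(Add(10571, Function('y')(Mul(25, Pow(30, -1)))), -1))), -747) = Add(Add(-18754, Mul(Add(1238, -3337), Pow(Add(10571, Add(275, Pow(Mul(25, Pow(30, -1)), 2), Mul(36, Mul(25, Pow(30, -1))))), -1))), -747) = Add(Add(-18754, Mul(-2099, Pow(Add(10571, Add(275, Pow(Mul(25, Rational(1, 30)), 2), Mul(36, Mul(25, Rational(1, 30))))), -1))), -747) = Add(Add(-18754, Mul(-2099, Pow(Add(10571, Add(275, Pow(Rational(5, 6), 2), Mul(36, Rational(5, 6)))), -1))), -747) = Add(Add(-18754, Mul(-2099, Pow(Add(10571, Add(275, Rational(25, 36), 30)), -1))), -747) = Add(Add(-18754, Mul(-2099, Pow(Add(10571, Rational(11005, 36)), -1))), -747) = Add(Add(-18754, Mul(-2099, Pow(Rational(391561, 36), -1))), -747) = Add(Add(-18754, Mul(-2099, Rational(36, 391561))), -747) = Add(Add(-18754, Rational(-75564, 391561)), -747) = Add(Rational(-7343410558, 391561), -747) = Rational(-7635906625, 391561)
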